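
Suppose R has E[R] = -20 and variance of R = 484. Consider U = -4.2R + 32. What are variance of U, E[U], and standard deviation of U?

variance of U = 8537.76, E[U] = 116, standard deviation of U = 92.4

U = -4.2R + 32 is linear with a = -4.2, b = 32.
variance of U = a²·variance of R = (-4.2)²·484 = 8537.76 (the additive constant 32 does not affect variance).
E[U] = a·E[R] + b = (-4.2)·(-20) + 32 = 116.
standard deviation of R = √484 = 22.
standard deviation of U = |a|·standard deviation of R = |-4.2|·22 = 92.4.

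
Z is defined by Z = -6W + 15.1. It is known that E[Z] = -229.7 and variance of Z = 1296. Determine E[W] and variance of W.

E[W] = 40.8, variance of W = 36

From Z = -6W + 15.1: E[Z] = a·E[W] + b, so E[W] = (E[Z] − b)/a = (-229.7 − 15.1)/(-6) = 40.8.
variance of Z = a²·variance of W, so variance of W = 1296/(-6)² = 36.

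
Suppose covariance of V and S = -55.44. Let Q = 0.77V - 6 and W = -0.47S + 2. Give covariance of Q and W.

covariance of Q and W = a·c·covariance of V and S = 0.77·(-0.47)·(-55.44) = 20.063736. Additive constants drop out.

covariance of Q and W = 20.063736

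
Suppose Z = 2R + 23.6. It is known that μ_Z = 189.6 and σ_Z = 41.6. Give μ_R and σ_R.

μ_R = 83, σ_R = 20.8

From Z = 2R + 23.6: μ_Z = a·μ_R + b, so μ_R = (μ_Z − b)/a = (189.6 − 23.6)/2 = 83.
σ_Z = |a|·σ_R, so σ_R = 41.6/|2| = 20.8.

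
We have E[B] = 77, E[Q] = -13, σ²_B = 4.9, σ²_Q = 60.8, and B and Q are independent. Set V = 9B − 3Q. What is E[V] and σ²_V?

E[V] = 9·E[B] + (-3)·E[Q] = 9·77 + (-3)·(-13) = 732.
σ²_V = a²·σ²_B + b²·σ²_Q + 2ab·Cov[B, Q] with a = 9, b = -3.
Independence gives Cov[B, Q] = 0.
= 9²·4.9 + (-3)²·60.8 + 2·9·(-3)·0
= 396.9 + 547.2 + 0 = 944.1.

E[V] = 732, σ²_V = 944.1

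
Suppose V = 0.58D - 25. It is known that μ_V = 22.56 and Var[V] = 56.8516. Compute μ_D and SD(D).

μ_D = 82, SD(D) = 13

From V = 0.58D - 25: μ_V = a·μ_D + b, so μ_D = (μ_V − b)/a = (22.56 − (-25))/0.58 = 82.
SD(V) = √56.8516 = 7.54.
SD(V) = |a|·SD(D), so SD(D) = 7.54/|0.58| = 13.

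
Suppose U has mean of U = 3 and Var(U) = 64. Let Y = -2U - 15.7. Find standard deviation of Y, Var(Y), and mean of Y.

Y = -2U - 15.7 is linear with a = -2, b = -15.7.
standard deviation of U = √64 = 8.
standard deviation of Y = |a|·standard deviation of U = |-2|·8 = 16.
Var(Y) = a²·Var(U) = (-2)²·64 = 256 (the additive constant -15.7 does not affect variance).
mean of Y = a·mean of U + b = (-2)·3 + (-15.7) = -21.7.

standard deviation of Y = 16, Var(Y) = 256, mean of Y = -21.7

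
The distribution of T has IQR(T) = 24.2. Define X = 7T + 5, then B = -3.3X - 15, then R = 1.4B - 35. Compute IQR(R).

IQR(X) = |7|·24.2 = 169.4.
IQR(B) = |-3.3|·169.4 = 559.02.
IQR(R) = |1.4|·559.02 = 782.628.

IQR(R) = 782.628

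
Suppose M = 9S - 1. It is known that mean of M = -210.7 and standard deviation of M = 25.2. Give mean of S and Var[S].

From M = 9S - 1: mean of M = a·mean of S + b, so mean of S = (mean of M − b)/a = (-210.7 − (-1))/9 = -23.3.
Var[M] = 25.2² = 635.04.
Var[M] = a²·Var[S], so Var[S] = 635.04/9² = 7.84.

mean of S = -23.3, Var[S] = 7.84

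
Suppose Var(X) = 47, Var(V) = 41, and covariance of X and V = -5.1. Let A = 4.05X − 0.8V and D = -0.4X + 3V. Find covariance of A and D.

By bilinearity, covariance of A and D = ac·Var(X) + bd·Var(V) + (ad+bc)·covariance of X and V, with a=4.05, b=-0.8, c=-0.4, d=3.
ac·Var(X) = 4.05·(-0.4)·47 = -76.14
bd·Var(V) = (-0.8)·3·41 = -98.4
(ad+bc)·covariance of X and V = (12.47)·(-5.1) = -63.597
covariance of A and D = -76.14 + (-98.4) + (-63.597) = -238.137.

covariance of A and D = -238.137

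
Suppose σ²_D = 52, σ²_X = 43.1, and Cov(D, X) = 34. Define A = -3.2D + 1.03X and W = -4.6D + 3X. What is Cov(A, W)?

By bilinearity, Cov(A, W) = ac·σ²_D + bd·σ²_X + (ad+bc)·Cov(D, X), with a=-3.2, b=1.03, c=-4.6, d=3.
ac·σ²_D = (-3.2)·(-4.6)·52 = 765.44
bd·σ²_X = 1.03·3·43.1 = 133.179
(ad+bc)·Cov(D, X) = (-14.338)·34 = -487.492
Cov(A, W) = 765.44 + 133.179 + (-487.492) = 411.127.

Cov(A, W) = 411.127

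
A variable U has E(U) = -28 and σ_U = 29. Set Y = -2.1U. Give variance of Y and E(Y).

Y = -2.1U is linear with a = -2.1, b = 0.
variance of U = 29² = 841.
variance of Y = a²·variance of U = (-2.1)²·841 = 3708.81.
E(Y) = a·E(U) + b = (-2.1)·(-28) = 58.8.

variance of Y = 3708.81, E(Y) = 58.8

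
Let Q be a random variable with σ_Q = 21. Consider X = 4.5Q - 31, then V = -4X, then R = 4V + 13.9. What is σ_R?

σ_R = 1512

σ_X = |4.5|·21 = 94.5.
σ_V = |-4|·94.5 = 378.
σ_R = |4|·378 = 1512.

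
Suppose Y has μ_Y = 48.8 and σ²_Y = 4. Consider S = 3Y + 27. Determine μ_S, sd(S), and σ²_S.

μ_S = 173.4, sd(S) = 6, σ²_S = 36

S = 3Y + 27 is linear with a = 3, b = 27.
μ_S = a·μ_Y + b = 3·48.8 + 27 = 173.4.
sd(Y) = √4 = 2.
sd(S) = |a|·sd(Y) = |3|·2 = 6.
σ²_S = a²·σ²_Y = 3²·4 = 36 (the additive constant 27 does not affect variance).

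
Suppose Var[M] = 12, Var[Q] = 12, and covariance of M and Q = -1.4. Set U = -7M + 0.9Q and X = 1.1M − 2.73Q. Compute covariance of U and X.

By bilinearity, covariance of U and X = ac·Var[M] + bd·Var[Q] + (ad+bc)·covariance of M and Q, with a=-7, b=0.9, c=1.1, d=-2.73.
ac·Var[M] = (-7)·1.1·12 = -92.4
bd·Var[Q] = 0.9·(-2.73)·12 = -29.484
(ad+bc)·covariance of M and Q = (20.1)·(-1.4) = -28.14
covariance of U and X = -92.4 + (-29.484) + (-28.14) = -150.024.

covariance of U and X = -150.024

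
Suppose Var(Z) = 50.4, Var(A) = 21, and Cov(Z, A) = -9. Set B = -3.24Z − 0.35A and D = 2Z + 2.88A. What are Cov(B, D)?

Cov(B, D) = -257.4792

By bilinearity, Cov(B, D) = ac·Var(Z) + bd·Var(A) + (ad+bc)·Cov(Z, A), with a=-3.24, b=-0.35, c=2, d=2.88.
ac·Var(Z) = (-3.24)·2·50.4 = -326.592
bd·Var(A) = (-0.35)·2.88·21 = -21.168
(ad+bc)·Cov(Z, A) = (-10.0312)·(-9) = 90.2808
Cov(B, D) = -326.592 + (-21.168) + 90.2808 = -257.4792.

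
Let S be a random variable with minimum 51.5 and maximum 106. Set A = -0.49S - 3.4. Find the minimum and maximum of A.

min(A) = -55.34, max(A) = -28.635

a = -0.49 < 0, so order reverses: min(A) = a·max(S)+b = (-0.49)·106 + (-3.4) = -55.34; max(A) = a·min(S)+b = (-0.49)·51.5 + (-3.4) = -28.635.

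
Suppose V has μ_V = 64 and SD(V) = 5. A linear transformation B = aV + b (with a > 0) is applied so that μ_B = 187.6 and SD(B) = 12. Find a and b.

a = 2.4, b = 34

SD(B) = a·SD(V) (a > 0), so a = 12/5 = 2.4.
μ_B = a·μ_V + b, so b = 187.6 − 2.4·64 = 34.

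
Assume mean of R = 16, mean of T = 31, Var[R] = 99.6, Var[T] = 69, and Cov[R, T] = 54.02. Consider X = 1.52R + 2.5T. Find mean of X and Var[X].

mean of X = 1.52·mean of R + 2.5·mean of T = 1.52·16 + 2.5·31 = 101.82.
Var[X] = a²·Var[R] + b²·Var[T] + 2ab·Cov[R, T] with a = 1.52, b = 2.5.
= 1.52²·99.6 + 2.5²·69 + 2·1.52·2.5·54.02
= 230.11584 + 431.25 + 410.552 = 1071.91784.

mean of X = 101.82, Var[X] = 1071.91784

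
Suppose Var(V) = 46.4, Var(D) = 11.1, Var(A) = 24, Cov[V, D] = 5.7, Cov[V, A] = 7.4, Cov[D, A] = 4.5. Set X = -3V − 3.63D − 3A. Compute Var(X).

Var(X) = 1135.21959

Var(X) = a²·Var(V) + b²·Var(D) + c²·Var(A) + 2ab·Cov[V, D] + 2ac·Cov[V, A] + 2bc·Cov[D, A], with a = -3, b = -3.63, c = -3.
= 417.6 + 146.26359 + 216 + 124.146 + 133.2 + 98.01
= 1135.21959.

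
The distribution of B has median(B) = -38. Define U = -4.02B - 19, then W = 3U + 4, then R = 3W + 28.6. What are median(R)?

median(R) = 1244.44

median(U) = (-4.02)·(-38) + (-19) = 133.76.
median(W) = 3·133.76 + 4 = 405.28.
median(R) = 3·405.28 + 28.6 = 1244.44.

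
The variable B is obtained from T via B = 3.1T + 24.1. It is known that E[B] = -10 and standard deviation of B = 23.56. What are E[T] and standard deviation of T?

From B = 3.1T + 24.1: E[B] = a·E[T] + b, so E[T] = (E[B] − b)/a = (-10 − 24.1)/3.1 = -11.
standard deviation of B = |a|·standard deviation of T, so standard deviation of T = 23.56/|3.1| = 7.6.

E[T] = -11, standard deviation of T = 7.6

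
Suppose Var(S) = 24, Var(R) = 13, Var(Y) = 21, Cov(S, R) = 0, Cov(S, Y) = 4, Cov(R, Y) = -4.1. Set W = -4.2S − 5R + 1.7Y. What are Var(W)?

Var(W) = 821.63

Var(W) = a²·Var(S) + b²·Var(R) + c²·Var(Y) + 2ab·Cov(S, R) + 2ac·Cov(S, Y) + 2bc·Cov(R, Y), with a = -4.2, b = -5, c = 1.7.
= 423.36 + 325 + 60.69 + 0 + (-57.12) + 69.7
= 821.63.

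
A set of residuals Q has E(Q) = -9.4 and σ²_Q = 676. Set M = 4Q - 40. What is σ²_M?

M = 4Q - 40 is linear with a = 4, b = -40.
σ²_M = a²·σ²_Q = 4²·676 = 10816 (the additive constant -40 does not affect variance).

σ²_M = 10816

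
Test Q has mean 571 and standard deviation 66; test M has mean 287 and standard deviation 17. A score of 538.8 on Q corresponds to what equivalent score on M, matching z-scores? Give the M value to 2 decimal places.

M = 278.71

z = (538.8 − 571)/66 ≈ -0.4879.
M = 287 + z·17 = 287 + (538.8 − 571)·17/66 ≈ 278.71.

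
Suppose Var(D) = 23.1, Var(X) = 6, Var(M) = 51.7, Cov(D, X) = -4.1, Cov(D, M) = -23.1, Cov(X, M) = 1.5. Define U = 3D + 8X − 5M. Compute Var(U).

Var(U) = a²·Var(D) + b²·Var(X) + c²·Var(M) + 2ab·Cov(D, X) + 2ac·Cov(D, M) + 2bc·Cov(X, M), with a = 3, b = 8, c = -5.
= 207.9 + 384 + 1292.5 + (-196.8) + 693 + (-120)
= 2260.6.

Var(U) = 2260.6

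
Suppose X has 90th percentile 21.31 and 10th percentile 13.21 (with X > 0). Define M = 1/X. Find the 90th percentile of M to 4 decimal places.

1/X is decreasing on X > 0, so percentile order reverses: P_{90}(M) uses P_{10}(X) = 13.21.
P_{90}(M) = 1/13.21 ≈ 0.0757.

90th percentile of M = 0.0757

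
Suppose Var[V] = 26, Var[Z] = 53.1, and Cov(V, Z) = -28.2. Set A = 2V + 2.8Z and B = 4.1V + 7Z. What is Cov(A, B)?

Cov(A, B) = 535.424

By bilinearity, Cov(A, B) = ac·Var[V] + bd·Var[Z] + (ad+bc)·Cov(V, Z), with a=2, b=2.8, c=4.1, d=7.
ac·Var[V] = 2·4.1·26 = 213.2
bd·Var[Z] = 2.8·7·53.1 = 1040.76
(ad+bc)·Cov(V, Z) = (25.48)·(-28.2) = -718.536
Cov(A, B) = 213.2 + 1040.76 + (-718.536) = 535.424.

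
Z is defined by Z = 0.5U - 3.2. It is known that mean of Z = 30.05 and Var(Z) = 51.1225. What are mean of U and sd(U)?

mean of U = 66.5, sd(U) = 14.3

From Z = 0.5U - 3.2: mean of Z = a·mean of U + b, so mean of U = (mean of Z − b)/a = (30.05 − (-3.2))/0.5 = 66.5.
sd(Z) = √51.1225 = 7.15.
sd(Z) = |a|·sd(U), so sd(U) = 7.15/|0.5| = 14.3.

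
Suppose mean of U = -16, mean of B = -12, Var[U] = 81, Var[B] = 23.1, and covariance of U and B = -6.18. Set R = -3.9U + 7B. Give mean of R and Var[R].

mean of R = -21.6, Var[R] = 2701.338

mean of R = (-3.9)·mean of U + 7·mean of B = (-3.9)·(-16) + 7·(-12) = -21.6.
Var[R] = a²·Var[U] + b²·Var[B] + 2ab·covariance of U and B with a = -3.9, b = 7.
= (-3.9)²·81 + 7²·23.1 + 2·(-3.9)·7·(-6.18)
= 1232.01 + 1131.9 + 337.428 = 2701.338.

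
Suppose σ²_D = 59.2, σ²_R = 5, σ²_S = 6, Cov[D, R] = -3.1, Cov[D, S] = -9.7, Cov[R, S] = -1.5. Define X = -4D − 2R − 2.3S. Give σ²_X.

σ²_X = 757.06

σ²_X = a²·σ²_D + b²·σ²_R + c²·σ²_S + 2ab·Cov[D, R] + 2ac·Cov[D, S] + 2bc·Cov[R, S], with a = -4, b = -2, c = -2.3.
= 947.2 + 20 + 31.74 + (-49.6) + (-178.48) + (-13.8)
= 757.06.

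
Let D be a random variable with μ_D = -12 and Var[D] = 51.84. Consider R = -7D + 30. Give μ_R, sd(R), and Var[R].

μ_R = 114, sd(R) = 50.4, Var[R] = 2540.16

R = -7D + 30 is linear with a = -7, b = 30.
μ_R = a·μ_D + b = (-7)·(-12) + 30 = 114.
sd(D) = √51.84 = 7.2.
sd(R) = |a|·sd(D) = |-7|·7.2 = 50.4.
Var[R] = a²·Var[D] = (-7)²·51.84 = 2540.16 (the additive constant 30 does not affect variance).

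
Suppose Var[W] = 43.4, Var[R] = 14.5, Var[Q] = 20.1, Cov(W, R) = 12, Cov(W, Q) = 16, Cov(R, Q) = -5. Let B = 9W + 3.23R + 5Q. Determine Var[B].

Var[B] = a²·Var[W] + b²·Var[R] + c²·Var[Q] + 2ab·Cov(W, R) + 2ac·Cov(W, Q) + 2bc·Cov(R, Q), with a = 9, b = 3.23, c = 5.
= 3515.4 + 151.27705 + 502.5 + 697.68 + 1440 + (-161.5)
= 6145.35705.

Var[B] = 6145.35705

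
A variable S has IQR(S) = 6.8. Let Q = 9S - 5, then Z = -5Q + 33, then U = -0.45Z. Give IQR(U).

IQR(U) = 137.7

IQR(Q) = |9|·6.8 = 61.2.
IQR(Z) = |-5|·61.2 = 306.
IQR(U) = |-0.45|·306 = 137.7.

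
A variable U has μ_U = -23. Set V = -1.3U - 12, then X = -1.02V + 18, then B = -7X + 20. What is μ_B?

μ_B = 21.806

μ_V = (-1.3)·(-23) + (-12) = 17.9.
μ_X = (-1.02)·17.9 + 18 = -0.258.
μ_B = (-7)·(-0.258) + 20 = 21.806.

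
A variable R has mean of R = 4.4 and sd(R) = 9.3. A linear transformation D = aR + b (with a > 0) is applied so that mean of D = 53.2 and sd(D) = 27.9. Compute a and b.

sd(D) = a·sd(R) (a > 0), so a = 27.9/9.3 = 3.
mean of D = a·mean of R + b, so b = 53.2 − 3·4.4 = 40.

a = 3, b = 40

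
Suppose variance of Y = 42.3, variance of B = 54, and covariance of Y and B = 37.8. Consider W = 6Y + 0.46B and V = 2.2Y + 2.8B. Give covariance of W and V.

By bilinearity, covariance of W and V = ac·variance of Y + bd·variance of B + (ad+bc)·covariance of Y and B, with a=6, b=0.46, c=2.2, d=2.8.
ac·variance of Y = 6·2.2·42.3 = 558.36
bd·variance of B = 0.46·2.8·54 = 69.552
(ad+bc)·covariance of Y and B = (17.812)·37.8 = 673.2936
covariance of W and V = 558.36 + 69.552 + 673.2936 = 1301.2056.

covariance of W and V = 1301.2056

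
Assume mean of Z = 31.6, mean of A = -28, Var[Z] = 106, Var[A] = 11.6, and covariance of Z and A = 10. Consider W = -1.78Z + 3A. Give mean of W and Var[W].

mean of W = -140.248, Var[W] = 333.4504

mean of W = (-1.78)·mean of Z + 3·mean of A = (-1.78)·31.6 + 3·(-28) = -140.248.
Var[W] = a²·Var[Z] + b²·Var[A] + 2ab·covariance of Z and A with a = -1.78, b = 3.
= (-1.78)²·106 + 3²·11.6 + 2·(-1.78)·3·10
= 335.8504 + 104.4 + (-106.8) = 333.4504.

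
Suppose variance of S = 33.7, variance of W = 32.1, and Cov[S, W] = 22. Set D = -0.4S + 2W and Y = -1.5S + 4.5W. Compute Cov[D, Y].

Cov[D, Y] = 203.52

By bilinearity, Cov[D, Y] = ac·variance of S + bd·variance of W + (ad+bc)·Cov[S, W], with a=-0.4, b=2, c=-1.5, d=4.5.
ac·variance of S = (-0.4)·(-1.5)·33.7 = 20.22
bd·variance of W = 2·4.5·32.1 = 288.9
(ad+bc)·Cov[S, W] = (-4.8)·22 = -105.6
Cov[D, Y] = 20.22 + 288.9 + (-105.6) = 203.52.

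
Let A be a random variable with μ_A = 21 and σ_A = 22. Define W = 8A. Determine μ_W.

μ_W = 168

W = 8A is linear with a = 8, b = 0.
μ_W = a·μ_A + b = 8·21 = 168.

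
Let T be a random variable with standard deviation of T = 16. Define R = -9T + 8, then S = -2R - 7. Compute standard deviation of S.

standard deviation of S = 288

standard deviation of R = |-9|·16 = 144.
standard deviation of S = |-2|·144 = 288.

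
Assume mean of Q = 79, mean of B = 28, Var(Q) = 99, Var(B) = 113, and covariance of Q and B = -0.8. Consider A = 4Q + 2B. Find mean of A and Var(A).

mean of A = 372, Var(A) = 2023.2

mean of A = 4·mean of Q + 2·mean of B = 4·79 + 2·28 = 372.
Var(A) = a²·Var(Q) + b²·Var(B) + 2ab·covariance of Q and B with a = 4, b = 2.
= 4²·99 + 2²·113 + 2·4·2·(-0.8)
= 1584 + 452 + (-12.8) = 2023.2.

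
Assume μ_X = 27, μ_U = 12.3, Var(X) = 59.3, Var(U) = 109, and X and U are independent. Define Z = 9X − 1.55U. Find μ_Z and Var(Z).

μ_Z = 223.935, Var(Z) = 5065.1725

μ_Z = 9·μ_X + (-1.55)·μ_U = 9·27 + (-1.55)·12.3 = 223.935.
Var(Z) = a²·Var(X) + b²·Var(U) + 2ab·covariance of X and U with a = 9, b = -1.55.
Independence gives covariance of X and U = 0.
= 9²·59.3 + (-1.55)²·109 + 2·9·(-1.55)·0
= 4803.3 + 261.8725 + 0 = 5065.1725.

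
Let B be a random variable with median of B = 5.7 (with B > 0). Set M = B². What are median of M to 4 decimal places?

median of M = 32.49

B² is monotone on this domain, so median of M = square(5.7) = 32.49.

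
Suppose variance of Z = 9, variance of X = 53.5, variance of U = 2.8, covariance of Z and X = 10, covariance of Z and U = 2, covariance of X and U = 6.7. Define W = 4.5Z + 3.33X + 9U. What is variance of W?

variance of W = 1865.60415

variance of W = a²·variance of Z + b²·variance of X + c²·variance of U + 2ab·covariance of Z and X + 2ac·covariance of Z and U + 2bc·covariance of X and U, with a = 4.5, b = 3.33, c = 9.
= 182.25 + 593.25615 + 226.8 + 299.7 + 162 + 401.598
= 1865.60415.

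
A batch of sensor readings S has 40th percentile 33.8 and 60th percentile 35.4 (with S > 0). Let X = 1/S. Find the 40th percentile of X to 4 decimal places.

40th percentile of X = 0.0282

1/S is decreasing on S > 0, so percentile order reverses: P_{40}(X) uses P_{60}(S) = 35.4.
P_{40}(X) = 1/35.4 ≈ 0.0282.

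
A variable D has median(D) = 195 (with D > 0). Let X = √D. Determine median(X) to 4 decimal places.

median(X) = 13.9642

√D is monotone on this domain, so median(X) = √(195) ≈ 13.9642.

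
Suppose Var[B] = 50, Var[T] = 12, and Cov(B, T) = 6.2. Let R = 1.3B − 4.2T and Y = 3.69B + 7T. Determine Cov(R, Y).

By bilinearity, Cov(R, Y) = ac·Var[B] + bd·Var[T] + (ad+bc)·Cov(B, T), with a=1.3, b=-4.2, c=3.69, d=7.
ac·Var[B] = 1.3·3.69·50 = 239.85
bd·Var[T] = (-4.2)·7·12 = -352.8
(ad+bc)·Cov(B, T) = (-6.398)·6.2 = -39.6676
Cov(R, Y) = 239.85 + (-352.8) + (-39.6676) = -152.6176.

Cov(R, Y) = -152.6176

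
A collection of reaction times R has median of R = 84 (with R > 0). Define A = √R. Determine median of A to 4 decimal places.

median of A = 9.1652

√R is monotone on this domain, so median of A = √(84) ≈ 9.1652.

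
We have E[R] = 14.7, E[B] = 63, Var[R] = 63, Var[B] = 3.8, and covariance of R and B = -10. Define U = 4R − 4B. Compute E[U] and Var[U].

E[U] = -193.2, Var[U] = 1388.8

E[U] = 4·E[R] + (-4)·E[B] = 4·14.7 + (-4)·63 = -193.2.
Var[U] = a²·Var[R] + b²·Var[B] + 2ab·covariance of R and B with a = 4, b = -4.
= 4²·63 + (-4)²·3.8 + 2·4·(-4)·(-10)
= 1008 + 60.8 + 320 = 1388.8.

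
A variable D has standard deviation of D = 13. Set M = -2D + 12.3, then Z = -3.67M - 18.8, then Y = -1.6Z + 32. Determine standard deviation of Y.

standard deviation of Y = 152.672

standard deviation of M = |-2|·13 = 26.
standard deviation of Z = |-3.67|·26 = 95.42.
standard deviation of Y = |-1.6|·95.42 = 152.672.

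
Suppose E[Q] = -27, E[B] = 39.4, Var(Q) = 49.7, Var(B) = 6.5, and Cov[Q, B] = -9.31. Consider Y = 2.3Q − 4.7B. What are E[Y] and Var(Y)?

E[Y] = -247.28, Var(Y) = 607.7802

E[Y] = 2.3·E[Q] + (-4.7)·E[B] = 2.3·(-27) + (-4.7)·39.4 = -247.28.
Var(Y) = a²·Var(Q) + b²·Var(B) + 2ab·Cov[Q, B] with a = 2.3, b = -4.7.
= 2.3²·49.7 + (-4.7)²·6.5 + 2·2.3·(-4.7)·(-9.31)
= 262.913 + 143.585 + 201.2822 = 607.7802.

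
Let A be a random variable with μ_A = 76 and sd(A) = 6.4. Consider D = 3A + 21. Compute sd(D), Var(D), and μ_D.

D = 3A + 21 is linear with a = 3, b = 21.
sd(D) = |a|·sd(A) = |3|·6.4 = 19.2.
Var(A) = 6.4² = 40.96.
Var(D) = a²·Var(A) = 3²·40.96 = 368.64 (the additive constant 21 does not affect variance).
μ_D = a·μ_A + b = 3·76 + 21 = 249.

sd(D) = 19.2, Var(D) = 368.64, μ_D = 249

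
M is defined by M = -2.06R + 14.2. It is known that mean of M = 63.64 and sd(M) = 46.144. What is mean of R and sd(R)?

From M = -2.06R + 14.2: mean of M = a·mean of R + b, so mean of R = (mean of M − b)/a = (63.64 − 14.2)/(-2.06) = -24.
sd(M) = |a|·sd(R), so sd(R) = 46.144/|-2.06| = 22.4.

mean of R = -24, sd(R) = 22.4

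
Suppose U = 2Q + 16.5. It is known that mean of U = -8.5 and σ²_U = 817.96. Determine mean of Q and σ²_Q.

mean of Q = -12.5, σ²_Q = 204.49

From U = 2Q + 16.5: mean of U = a·mean of Q + b, so mean of Q = (mean of U − b)/a = (-8.5 − 16.5)/2 = -12.5.
σ²_U = a²·σ²_Q, so σ²_Q = 817.96/2² = 204.49.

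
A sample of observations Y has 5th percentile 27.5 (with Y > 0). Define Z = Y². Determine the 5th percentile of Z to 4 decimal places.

Y² is increasing, so P_{5}(Z) = g(P_{5}(Y)) = 756.25.

5th percentile of Z = 756.25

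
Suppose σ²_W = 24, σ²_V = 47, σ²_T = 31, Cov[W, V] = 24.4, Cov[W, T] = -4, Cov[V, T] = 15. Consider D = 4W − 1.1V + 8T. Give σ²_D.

σ²_D = a²·σ²_W + b²·σ²_V + c²·σ²_T + 2ab·Cov[W, V] + 2ac·Cov[W, T] + 2bc·Cov[V, T], with a = 4, b = -1.1, c = 8.
= 384 + 56.87 + 1984 + (-214.72) + (-256) + (-264)
= 1690.15.

σ²_D = 1690.15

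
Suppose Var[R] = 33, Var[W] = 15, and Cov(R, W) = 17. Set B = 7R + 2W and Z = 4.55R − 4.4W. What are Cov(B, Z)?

By bilinearity, Cov(B, Z) = ac·Var[R] + bd·Var[W] + (ad+bc)·Cov(R, W), with a=7, b=2, c=4.55, d=-4.4.
ac·Var[R] = 7·4.55·33 = 1051.05
bd·Var[W] = 2·(-4.4)·15 = -132
(ad+bc)·Cov(R, W) = (-21.7)·17 = -368.9
Cov(B, Z) = 1051.05 + (-132) + (-368.9) = 550.15.

Cov(B, Z) = 550.15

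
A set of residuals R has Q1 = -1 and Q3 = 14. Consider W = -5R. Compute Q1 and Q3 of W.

Q1(W) = -70, Q3(W) = 5

a = -5 < 0 reverses order: Q1(W) comes from Q3(R), Q3(W) from Q1(R).
Q1(W) = (-5)·14 = -70; Q3(W) = (-5)·(-1) = 5.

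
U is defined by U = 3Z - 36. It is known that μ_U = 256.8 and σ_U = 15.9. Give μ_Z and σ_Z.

μ_Z = 97.6, σ_Z = 5.3

From U = 3Z - 36: μ_U = a·μ_Z + b, so μ_Z = (μ_U − b)/a = (256.8 − (-36))/3 = 97.6.
σ_U = |a|·σ_Z, so σ_Z = 15.9/|3| = 5.3.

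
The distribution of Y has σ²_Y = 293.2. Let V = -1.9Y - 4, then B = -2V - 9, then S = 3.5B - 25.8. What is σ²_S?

σ²_V = (-1.9)²·293.2 = 1058.452.
σ²_B = (-2)²·1058.452 = 4233.808.
σ²_S = 3.5²·4233.808 = 51864.148.

σ²_S = 51864.148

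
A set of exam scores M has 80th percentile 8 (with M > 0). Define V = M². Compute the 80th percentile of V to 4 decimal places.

80th percentile of V = 64

M² is increasing, so P_{80}(V) = g(P_{80}(M)) = 64.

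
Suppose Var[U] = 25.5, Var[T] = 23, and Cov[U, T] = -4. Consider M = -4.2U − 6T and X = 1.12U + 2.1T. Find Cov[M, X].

By bilinearity, Cov[M, X] = ac·Var[U] + bd·Var[T] + (ad+bc)·Cov[U, T], with a=-4.2, b=-6, c=1.12, d=2.1.
ac·Var[U] = (-4.2)·1.12·25.5 = -119.952
bd·Var[T] = (-6)·2.1·23 = -289.8
(ad+bc)·Cov[U, T] = (-15.54)·(-4) = 62.16
Cov[M, X] = -119.952 + (-289.8) + 62.16 = -347.592.

Cov[M, X] = -347.592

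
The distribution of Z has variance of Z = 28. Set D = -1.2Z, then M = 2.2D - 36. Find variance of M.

variance of D = (-1.2)²·28 = 40.32.
variance of M = 2.2²·40.32 = 195.1488.

variance of M = 195.1488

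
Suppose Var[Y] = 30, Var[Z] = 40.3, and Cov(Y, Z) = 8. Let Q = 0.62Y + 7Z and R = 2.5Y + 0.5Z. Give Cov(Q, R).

Cov(Q, R) = 330.03

By bilinearity, Cov(Q, R) = ac·Var[Y] + bd·Var[Z] + (ad+bc)·Cov(Y, Z), with a=0.62, b=7, c=2.5, d=0.5.
ac·Var[Y] = 0.62·2.5·30 = 46.5
bd·Var[Z] = 7·0.5·40.3 = 141.05
(ad+bc)·Cov(Y, Z) = (17.81)·8 = 142.48
Cov(Q, R) = 46.5 + 141.05 + 142.48 = 330.03.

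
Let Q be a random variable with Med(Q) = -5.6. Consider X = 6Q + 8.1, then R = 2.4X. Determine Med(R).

Med(R) = -61.2

Med(X) = 6·(-5.6) + 8.1 = -25.5.
Med(R) = 2.4·(-25.5) = -61.2.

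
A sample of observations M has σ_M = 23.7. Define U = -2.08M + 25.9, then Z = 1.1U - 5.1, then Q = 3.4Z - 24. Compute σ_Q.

σ_Q = 184.36704

σ_U = |-2.08|·23.7 = 49.296.
σ_Z = |1.1|·49.296 = 54.2256.
σ_Q = |3.4|·54.2256 = 184.36704.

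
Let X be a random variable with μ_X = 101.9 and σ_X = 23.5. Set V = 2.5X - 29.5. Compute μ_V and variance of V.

μ_V = 225.25, variance of V = 3451.5625

V = 2.5X - 29.5 is linear with a = 2.5, b = -29.5.
μ_V = a·μ_X + b = 2.5·101.9 + (-29.5) = 225.25.
variance of X = 23.5² = 552.25.
variance of V = a²·variance of X = 2.5²·552.25 = 3451.5625 (the additive constant -29.5 does not affect variance).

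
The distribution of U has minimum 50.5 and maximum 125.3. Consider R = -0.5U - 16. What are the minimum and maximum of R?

a = -0.5 < 0, so order reverses: min(R) = a·max(U)+b = (-0.5)·125.3 + (-16) = -78.65; max(R) = a·min(U)+b = (-0.5)·50.5 + (-16) = -41.25.

min(R) = -78.65, max(R) = -41.25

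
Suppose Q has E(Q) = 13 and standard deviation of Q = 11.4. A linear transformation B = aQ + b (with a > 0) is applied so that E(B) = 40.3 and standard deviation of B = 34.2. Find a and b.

standard deviation of B = a·standard deviation of Q (a > 0), so a = 34.2/11.4 = 3.
E(B) = a·E(Q) + b, so b = 40.3 − 3·13 = 1.3.

a = 3, b = 1.3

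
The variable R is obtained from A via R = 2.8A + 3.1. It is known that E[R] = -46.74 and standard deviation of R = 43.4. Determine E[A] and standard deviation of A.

E[A] = -17.8, standard deviation of A = 15.5

From R = 2.8A + 3.1: E[R] = a·E[A] + b, so E[A] = (E[R] − b)/a = (-46.74 − 3.1)/2.8 = -17.8.
standard deviation of R = |a|·standard deviation of A, so standard deviation of A = 43.4/|2.8| = 15.5.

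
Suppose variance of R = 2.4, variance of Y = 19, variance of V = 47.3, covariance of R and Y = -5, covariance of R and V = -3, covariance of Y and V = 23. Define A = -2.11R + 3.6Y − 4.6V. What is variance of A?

variance of A = 513.75704

variance of A = a²·variance of R + b²·variance of Y + c²·variance of V + 2ab·covariance of R and Y + 2ac·covariance of R and V + 2bc·covariance of Y and V, with a = -2.11, b = 3.6, c = -4.6.
= 10.68504 + 246.24 + 1000.868 + 75.96 + (-58.236) + (-761.76)
= 513.75704.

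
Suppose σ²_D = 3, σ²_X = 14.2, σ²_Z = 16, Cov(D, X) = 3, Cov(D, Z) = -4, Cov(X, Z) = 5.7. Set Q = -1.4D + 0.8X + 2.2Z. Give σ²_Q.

σ²_Q = a²·σ²_D + b²·σ²_X + c²·σ²_Z + 2ab·Cov(D, X) + 2ac·Cov(D, Z) + 2bc·Cov(X, Z), with a = -1.4, b = 0.8, c = 2.2.
= 5.88 + 9.088 + 77.44 + (-6.72) + 24.64 + 20.064
= 130.392.

σ²_Q = 130.392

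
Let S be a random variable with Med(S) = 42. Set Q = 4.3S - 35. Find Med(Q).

Med(Q) = 145.6

A linear map preserves order up to sign, so Med(Q) = a·Med(S) + b = 4.3·42 + (-35) = 145.6.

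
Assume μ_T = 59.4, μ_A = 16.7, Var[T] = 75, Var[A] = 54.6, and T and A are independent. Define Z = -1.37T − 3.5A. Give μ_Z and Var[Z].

μ_Z = -139.828, Var[Z] = 809.6175

μ_Z = (-1.37)·μ_T + (-3.5)·μ_A = (-1.37)·59.4 + (-3.5)·16.7 = -139.828.
Var[Z] = a²·Var[T] + b²·Var[A] + 2ab·Cov(T, A) with a = -1.37, b = -3.5.
Independence gives Cov(T, A) = 0.
= (-1.37)²·75 + (-3.5)²·54.6 + 2·(-1.37)·(-3.5)·0
= 140.7675 + 668.85 + 0 = 809.6175.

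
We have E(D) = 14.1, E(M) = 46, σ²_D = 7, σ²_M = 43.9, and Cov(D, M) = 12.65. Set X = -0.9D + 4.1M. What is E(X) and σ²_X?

E(X) = (-0.9)·E(D) + 4.1·E(M) = (-0.9)·14.1 + 4.1·46 = 175.91.
σ²_X = a²·σ²_D + b²·σ²_M + 2ab·Cov(D, M) with a = -0.9, b = 4.1.
= (-0.9)²·7 + 4.1²·43.9 + 2·(-0.9)·4.1·12.65
= 5.67 + 737.959 + (-93.357) = 650.272.

E(X) = 175.91, σ²_X = 650.272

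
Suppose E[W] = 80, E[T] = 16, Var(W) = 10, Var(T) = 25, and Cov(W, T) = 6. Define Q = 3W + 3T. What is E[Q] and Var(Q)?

E[Q] = 288, Var(Q) = 423

E[Q] = 3·E[W] + 3·E[T] = 3·80 + 3·16 = 288.
Var(Q) = a²·Var(W) + b²·Var(T) + 2ab·Cov(W, T) with a = 3, b = 3.
= 3²·10 + 3²·25 + 2·3·3·6
= 90 + 225 + 108 = 423.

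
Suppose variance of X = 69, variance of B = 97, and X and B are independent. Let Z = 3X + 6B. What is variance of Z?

variance of Z = 4113

variance of Z = a²·variance of X + b²·variance of B + 2ab·Cov[X, B] with a = 3, b = 6.
Independence gives Cov[X, B] = 0.
= 3²·69 + 6²·97 + 2·3·6·0
= 621 + 3492 + 0 = 4113.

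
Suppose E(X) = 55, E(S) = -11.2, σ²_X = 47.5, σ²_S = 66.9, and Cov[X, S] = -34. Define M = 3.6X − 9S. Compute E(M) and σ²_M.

E(M) = 298.8, σ²_M = 8237.7

E(M) = 3.6·E(X) + (-9)·E(S) = 3.6·55 + (-9)·(-11.2) = 298.8.
σ²_M = a²·σ²_X + b²·σ²_S + 2ab·Cov[X, S] with a = 3.6, b = -9.
= 3.6²·47.5 + (-9)²·66.9 + 2·3.6·(-9)·(-34)
= 615.6 + 5418.9 + 2203.2 = 8237.7.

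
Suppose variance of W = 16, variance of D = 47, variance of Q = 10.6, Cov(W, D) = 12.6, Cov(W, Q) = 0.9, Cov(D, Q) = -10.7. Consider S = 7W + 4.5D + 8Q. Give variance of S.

variance of S = a²·variance of W + b²·variance of D + c²·variance of Q + 2ab·Cov(W, D) + 2ac·Cov(W, Q) + 2bc·Cov(D, Q), with a = 7, b = 4.5, c = 8.
= 784 + 951.75 + 678.4 + 793.8 + 100.8 + (-770.4)
= 2538.35.

variance of S = 2538.35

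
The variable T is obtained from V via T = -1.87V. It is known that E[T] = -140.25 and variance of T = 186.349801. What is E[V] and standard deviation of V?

E[V] = 75, standard deviation of V = 7.3

From T = -1.87V: E[T] = a·E[V] + b, so E[V] = (E[T] − b)/a = (-140.25 − 0)/(-1.87) = 75.
standard deviation of T = √186.349801 = 13.651.
standard deviation of T = |a|·standard deviation of V, so standard deviation of V = 13.651/|-1.87| = 7.3.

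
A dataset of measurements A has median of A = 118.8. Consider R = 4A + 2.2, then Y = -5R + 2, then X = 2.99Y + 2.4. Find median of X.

median of R = 4·118.8 + 2.2 = 477.4.
median of Y = (-5)·477.4 + 2 = -2385.
median of X = 2.99·(-2385) + 2.4 = -7128.75.

median of X = -7128.75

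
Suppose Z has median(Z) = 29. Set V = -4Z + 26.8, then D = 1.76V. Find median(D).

median(V) = (-4)·29 + 26.8 = -89.2.
median(D) = 1.76·(-89.2) = -156.992.

median(D) = -156.992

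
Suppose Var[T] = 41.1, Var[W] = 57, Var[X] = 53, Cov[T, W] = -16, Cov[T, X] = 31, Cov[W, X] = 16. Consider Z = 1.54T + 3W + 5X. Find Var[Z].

Var[Z] = a²·Var[T] + b²·Var[W] + c²·Var[X] + 2ab·Cov[T, W] + 2ac·Cov[T, X] + 2bc·Cov[W, X], with a = 1.54, b = 3, c = 5.
= 97.47276 + 513 + 1325 + (-147.84) + 477.4 + 480
= 2745.03276.

Var[Z] = 2745.03276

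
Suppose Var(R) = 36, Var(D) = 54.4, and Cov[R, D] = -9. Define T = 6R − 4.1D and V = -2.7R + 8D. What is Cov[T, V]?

By bilinearity, Cov[T, V] = ac·Var(R) + bd·Var(D) + (ad+bc)·Cov[R, D], with a=6, b=-4.1, c=-2.7, d=8.
ac·Var(R) = 6·(-2.7)·36 = -583.2
bd·Var(D) = (-4.1)·8·54.4 = -1784.32
(ad+bc)·Cov[R, D] = (59.07)·(-9) = -531.63
Cov[T, V] = -583.2 + (-1784.32) + (-531.63) = -2899.15.

Cov[T, V] = -2899.15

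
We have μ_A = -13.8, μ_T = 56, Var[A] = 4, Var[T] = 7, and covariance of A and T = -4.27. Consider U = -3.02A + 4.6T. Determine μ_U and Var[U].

μ_U = (-3.02)·μ_A + 4.6·μ_T = (-3.02)·(-13.8) + 4.6·56 = 299.276.
Var[U] = a²·Var[A] + b²·Var[T] + 2ab·covariance of A and T with a = -3.02, b = 4.6.
= (-3.02)²·4 + 4.6²·7 + 2·(-3.02)·4.6·(-4.27)
= 36.4816 + 148.12 + 118.63768 = 303.23928.

μ_U = 299.276, Var[U] = 303.23928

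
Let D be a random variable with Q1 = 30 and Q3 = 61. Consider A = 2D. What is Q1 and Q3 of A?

Q1(A) = 60, Q3(A) = 122

a = 2 > 0: Q1(A) = a·Q1(D)+b = 60, Q3(A) = a·Q3(D)+b = 122.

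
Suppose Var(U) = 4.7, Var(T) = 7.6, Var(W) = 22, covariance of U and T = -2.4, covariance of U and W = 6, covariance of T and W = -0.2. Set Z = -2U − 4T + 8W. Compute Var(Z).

Var(Z) = a²·Var(U) + b²·Var(T) + c²·Var(W) + 2ab·covariance of U and T + 2ac·covariance of U and W + 2bc·covariance of T and W, with a = -2, b = -4, c = 8.
= 18.8 + 121.6 + 1408 + (-38.4) + (-192) + 12.8
= 1330.8.

Var(Z) = 1330.8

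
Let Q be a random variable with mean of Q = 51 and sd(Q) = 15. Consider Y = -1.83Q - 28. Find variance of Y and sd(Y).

Y = -1.83Q - 28 is linear with a = -1.83, b = -28.
variance of Q = 15² = 225.
variance of Y = a²·variance of Q = (-1.83)²·225 = 753.5025 (the additive constant -28 does not affect variance).
sd(Y) = |a|·sd(Q) = |-1.83|·15 = 27.45.

variance of Y = 753.5025, sd(Y) = 27.45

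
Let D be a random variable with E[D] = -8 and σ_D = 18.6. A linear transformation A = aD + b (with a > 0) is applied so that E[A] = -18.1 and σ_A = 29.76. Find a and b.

a = 1.6, b = -5.3

σ_A = a·σ_D (a > 0), so a = 29.76/18.6 = 1.6.
E[A] = a·E[D] + b, so b = -18.1 − 1.6·(-8) = -5.3.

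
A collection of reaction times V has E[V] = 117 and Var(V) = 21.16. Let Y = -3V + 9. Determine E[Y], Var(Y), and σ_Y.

Y = -3V + 9 is linear with a = -3, b = 9.
E[Y] = a·E[V] + b = (-3)·117 + 9 = -342.
Var(Y) = a²·Var(V) = (-3)²·21.16 = 190.44 (the additive constant 9 does not affect variance).
σ_V = √21.16 = 4.6.
σ_Y = |a|·σ_V = |-3|·4.6 = 13.8.

E[Y] = -342, Var(Y) = 190.44, σ_Y = 13.8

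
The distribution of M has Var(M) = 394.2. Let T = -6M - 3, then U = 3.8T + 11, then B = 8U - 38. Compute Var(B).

Var(T) = (-6)²·394.2 = 14191.2.
Var(U) = 3.8²·14191.2 = 204920.928.
Var(B) = 8²·204920.928 = 13114939.392.

Var(B) = 13114939.392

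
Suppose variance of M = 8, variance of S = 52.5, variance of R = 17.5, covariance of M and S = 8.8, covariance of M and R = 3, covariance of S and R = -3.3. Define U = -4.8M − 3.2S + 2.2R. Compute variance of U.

variance of U = a²·variance of M + b²·variance of S + c²·variance of R + 2ab·covariance of M and S + 2ac·covariance of M and R + 2bc·covariance of S and R, with a = -4.8, b = -3.2, c = 2.2.
= 184.32 + 537.6 + 84.7 + 270.336 + (-63.36) + 46.464
= 1060.06.

variance of U = 1060.06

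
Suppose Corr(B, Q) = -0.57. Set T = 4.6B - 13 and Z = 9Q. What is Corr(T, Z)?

Linear rescalings preserve correlation up to sign; here the slopes 4.6 and 9 have the same sign, so Corr(T, Z) = Corr(B, Q) = -0.57.

Corr(T, Z) = -0.57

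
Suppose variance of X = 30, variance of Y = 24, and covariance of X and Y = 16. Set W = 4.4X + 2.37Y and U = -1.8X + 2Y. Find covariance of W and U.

By bilinearity, covariance of W and U = ac·variance of X + bd·variance of Y + (ad+bc)·covariance of X and Y, with a=4.4, b=2.37, c=-1.8, d=2.
ac·variance of X = 4.4·(-1.8)·30 = -237.6
bd·variance of Y = 2.37·2·24 = 113.76
(ad+bc)·covariance of X and Y = (4.534)·16 = 72.544
covariance of W and U = -237.6 + 113.76 + 72.544 = -51.296.

covariance of W and U = -51.296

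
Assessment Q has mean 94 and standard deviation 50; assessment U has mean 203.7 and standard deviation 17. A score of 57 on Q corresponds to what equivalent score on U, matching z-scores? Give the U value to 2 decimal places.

U = 191.12

z = (57 − 94)/50 = -0.74.
U = 203.7 + z·17 = 203.7 + (57 − 94)·17/50 = 191.12.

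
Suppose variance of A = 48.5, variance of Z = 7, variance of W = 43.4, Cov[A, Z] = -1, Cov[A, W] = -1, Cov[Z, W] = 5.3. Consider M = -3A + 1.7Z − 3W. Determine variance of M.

variance of M = 785.47

variance of M = a²·variance of A + b²·variance of Z + c²·variance of W + 2ab·Cov[A, Z] + 2ac·Cov[A, W] + 2bc·Cov[Z, W], with a = -3, b = 1.7, c = -3.
= 436.5 + 20.23 + 390.6 + 10.2 + (-18) + (-54.06)
= 785.47.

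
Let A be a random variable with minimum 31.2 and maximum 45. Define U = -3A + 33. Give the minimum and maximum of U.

a = -3 < 0, so order reverses: min(U) = a·max(A)+b = (-3)·45 + 33 = -102; max(U) = a·min(A)+b = (-3)·31.2 + 33 = -60.6.

min(U) = -102, max(U) = -60.6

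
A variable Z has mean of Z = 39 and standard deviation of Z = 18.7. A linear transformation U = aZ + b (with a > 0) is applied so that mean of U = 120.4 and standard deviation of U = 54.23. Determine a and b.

a = 2.9, b = 7.3

standard deviation of U = a·standard deviation of Z (a > 0), so a = 54.23/18.7 = 2.9.
mean of U = a·mean of Z + b, so b = 120.4 − 2.9·39 = 7.3.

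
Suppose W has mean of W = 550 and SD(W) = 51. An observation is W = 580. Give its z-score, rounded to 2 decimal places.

z = 0.59

z = (W − mean of W) / SD(W) = (580 − 550) / 51 ≈ 0.59.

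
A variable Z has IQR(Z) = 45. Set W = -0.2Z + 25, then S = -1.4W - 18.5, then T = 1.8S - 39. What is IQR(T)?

IQR(T) = 22.68

IQR(W) = |-0.2|·45 = 9.
IQR(S) = |-1.4|·9 = 12.6.
IQR(T) = |1.8|·12.6 = 22.68.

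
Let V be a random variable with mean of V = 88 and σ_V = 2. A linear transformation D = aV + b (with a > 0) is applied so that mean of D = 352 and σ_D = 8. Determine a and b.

σ_D = a·σ_V (a > 0), so a = 8/2 = 4.
mean of D = a·mean of V + b, so b = 352 − 4·88 = 0.

a = 4, b = 0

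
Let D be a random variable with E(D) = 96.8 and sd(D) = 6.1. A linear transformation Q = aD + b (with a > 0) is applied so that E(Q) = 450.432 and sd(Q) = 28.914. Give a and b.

a = 4.74, b = -8.4

sd(Q) = a·sd(D) (a > 0), so a = 28.914/6.1 = 4.74.
E(Q) = a·E(D) + b, so b = 450.432 − 4.74·96.8 = -8.4.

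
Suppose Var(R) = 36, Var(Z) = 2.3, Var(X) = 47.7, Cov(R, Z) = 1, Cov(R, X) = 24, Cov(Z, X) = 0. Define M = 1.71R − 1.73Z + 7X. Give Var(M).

Var(M) = 3018.09467

Var(M) = a²·Var(R) + b²·Var(Z) + c²·Var(X) + 2ab·Cov(R, Z) + 2ac·Cov(R, X) + 2bc·Cov(Z, X), with a = 1.71, b = -1.73, c = 7.
= 105.2676 + 6.88367 + 2337.3 + (-5.9166) + 574.56 + 0
= 3018.09467.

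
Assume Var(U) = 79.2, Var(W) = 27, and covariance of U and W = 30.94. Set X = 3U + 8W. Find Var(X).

Var(X) = a²·Var(U) + b²·Var(W) + 2ab·covariance of U and W with a = 3, b = 8.
= 3²·79.2 + 8²·27 + 2·3·8·30.94
= 712.8 + 1728 + 1485.12 = 3925.92.

Var(X) = 3925.92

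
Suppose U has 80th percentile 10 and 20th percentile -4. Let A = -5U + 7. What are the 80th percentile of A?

80th percentile of A = 27

Since a = -5 < 0 the transformation is decreasing, reversing order: the 80th percentile of A corresponds to the 20th percentile of U.
So P_{80}(A) = a·P_{20}(U) + b = (-5)·(-4) + 7 = 27.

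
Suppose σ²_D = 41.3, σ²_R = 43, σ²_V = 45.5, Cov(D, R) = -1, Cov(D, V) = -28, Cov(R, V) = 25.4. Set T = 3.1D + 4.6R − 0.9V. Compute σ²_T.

σ²_T = a²·σ²_D + b²·σ²_R + c²·σ²_V + 2ab·Cov(D, R) + 2ac·Cov(D, V) + 2bc·Cov(R, V), with a = 3.1, b = 4.6, c = -0.9.
= 396.893 + 909.88 + 36.855 + (-28.52) + 156.24 + (-210.312)
= 1261.036.

σ²_T = 1261.036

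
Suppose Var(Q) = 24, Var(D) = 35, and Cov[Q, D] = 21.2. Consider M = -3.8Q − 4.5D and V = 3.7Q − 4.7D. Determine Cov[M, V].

Cov[M, V] = 428.462

By bilinearity, Cov[M, V] = ac·Var(Q) + bd·Var(D) + (ad+bc)·Cov[Q, D], with a=-3.8, b=-4.5, c=3.7, d=-4.7.
ac·Var(Q) = (-3.8)·3.7·24 = -337.44
bd·Var(D) = (-4.5)·(-4.7)·35 = 740.25
(ad+bc)·Cov[Q, D] = (1.21)·21.2 = 25.652
Cov[M, V] = -337.44 + 740.25 + 25.652 = 428.462.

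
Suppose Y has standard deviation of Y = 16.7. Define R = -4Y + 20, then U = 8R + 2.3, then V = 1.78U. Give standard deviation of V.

standard deviation of V = 951.232

standard deviation of R = |-4|·16.7 = 66.8.
standard deviation of U = |8|·66.8 = 534.4.
standard deviation of V = |1.78|·534.4 = 951.232.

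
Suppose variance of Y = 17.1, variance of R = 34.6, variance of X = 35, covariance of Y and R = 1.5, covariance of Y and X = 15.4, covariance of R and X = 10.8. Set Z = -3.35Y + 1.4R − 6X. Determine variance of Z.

variance of Z = 1943.29075

variance of Z = a²·variance of Y + b²·variance of R + c²·variance of X + 2ab·covariance of Y and R + 2ac·covariance of Y and X + 2bc·covariance of R and X, with a = -3.35, b = 1.4, c = -6.
= 191.90475 + 67.816 + 1260 + (-14.07) + 619.08 + (-181.44)
= 1943.29075.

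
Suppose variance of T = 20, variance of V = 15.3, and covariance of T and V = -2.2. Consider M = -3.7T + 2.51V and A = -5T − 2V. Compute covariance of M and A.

By bilinearity, covariance of M and A = ac·variance of T + bd·variance of V + (ad+bc)·covariance of T and V, with a=-3.7, b=2.51, c=-5, d=-2.
ac·variance of T = (-3.7)·(-5)·20 = 370
bd·variance of V = 2.51·(-2)·15.3 = -76.806
(ad+bc)·covariance of T and V = (-5.15)·(-2.2) = 11.33
covariance of M and A = 370 + (-76.806) + 11.33 = 304.524.

covariance of M and A = 304.524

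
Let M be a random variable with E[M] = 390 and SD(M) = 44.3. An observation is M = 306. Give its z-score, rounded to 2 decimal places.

z = -1.90

z = (M − E[M]) / SD(M) = (306 − 390) / 44.3 ≈ -1.90.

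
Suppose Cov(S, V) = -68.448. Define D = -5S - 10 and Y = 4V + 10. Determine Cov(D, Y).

Cov(D, Y) = 1368.96

Cov(D, Y) = a·c·Cov(S, V) = (-5)·4·(-68.448) = 1368.96. Additive constants drop out.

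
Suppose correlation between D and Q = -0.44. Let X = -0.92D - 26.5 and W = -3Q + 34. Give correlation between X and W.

Linear rescalings preserve correlation up to sign; here the slopes -0.92 and -3 have the same sign, so correlation between X and W = correlation between D and Q = -0.44.

correlation between X and W = -0.44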